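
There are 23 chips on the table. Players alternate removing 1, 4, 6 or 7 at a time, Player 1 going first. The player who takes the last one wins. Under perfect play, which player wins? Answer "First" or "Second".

Second

Positions where the player to move wins (W) vs loses (L):
i:   0  1  2  3  4  5  6  7  8  9 10 11 12 13 14 15 16 17 18 19 20 21 22 23
     L  W  L  W  W  L  W  W  W  W  L  W  W  L  W  L  W  W  L  W  W  W  W  L
Position 23 is L, so the second player wins.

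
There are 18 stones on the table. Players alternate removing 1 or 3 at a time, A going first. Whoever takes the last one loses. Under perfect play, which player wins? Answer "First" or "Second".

Compute winning (W) and losing (L) positions by backward induction:
i:   0  1  2  3  4  5  6  7  8  9 10 11 12 13 14 15 16 17 18
     W  L  W  L  W  L  W  L  W  L  W  L  W  L  W  L  W  L  W
Position 18 is W, so the first player wins.

First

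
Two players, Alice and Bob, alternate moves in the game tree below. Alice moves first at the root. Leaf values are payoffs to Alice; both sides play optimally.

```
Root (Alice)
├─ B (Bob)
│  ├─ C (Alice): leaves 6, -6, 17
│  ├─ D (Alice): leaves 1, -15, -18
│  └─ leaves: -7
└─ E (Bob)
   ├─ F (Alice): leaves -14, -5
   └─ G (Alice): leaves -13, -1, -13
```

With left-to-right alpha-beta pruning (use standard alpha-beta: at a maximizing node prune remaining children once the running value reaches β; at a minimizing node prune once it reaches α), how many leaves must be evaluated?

11

C [α=-∞,β=+∞]: v=17
D [α=-∞,β=17]: v=1
B [α=-∞,β=+∞]: v=-7
F [α=-7,β=+∞]: v=-5
G [α=-7,β=-5]: v=-1 after child 2 ≥ β → β-cutoff, skip 1
E [α=-7,β=+∞]: v=-5
Root [α=-∞,β=+∞]: v=-5
Leaves evaluated: 11 of 12.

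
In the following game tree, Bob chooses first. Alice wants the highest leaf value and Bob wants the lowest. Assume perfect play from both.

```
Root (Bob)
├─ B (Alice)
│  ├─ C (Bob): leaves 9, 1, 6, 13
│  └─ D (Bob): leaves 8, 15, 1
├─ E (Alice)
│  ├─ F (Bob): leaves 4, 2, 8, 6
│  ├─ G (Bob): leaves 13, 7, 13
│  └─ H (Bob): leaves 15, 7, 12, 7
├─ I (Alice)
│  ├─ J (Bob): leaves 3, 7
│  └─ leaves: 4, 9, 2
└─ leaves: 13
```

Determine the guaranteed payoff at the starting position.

1

C (Bob): min(9, 1, 6, 13) = 1
D (Bob): min(8, 15, 1) = 1
B (Alice): max(1, 1) = 1
F (Bob): min(4, 2, 8, 6) = 2
G (Bob): min(13, 7, 13) = 7
H (Bob): min(15, 7, 12, 7) = 7
E (Alice): max(2, 7, 7) = 7
J (Bob): min(3, 7) = 3
I (Alice): max(3, 4, 9, 2) = 9
Root (Bob): min(1, 7, 9, 13) = 1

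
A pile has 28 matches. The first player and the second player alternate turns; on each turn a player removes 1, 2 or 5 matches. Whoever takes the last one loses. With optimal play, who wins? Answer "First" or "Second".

W/L table (W = player to move can force a win):
i:   0  1  2  3  4  5  6  7  8  9 10 11 12 13 14 15 16 17 18 19 20 21 22 23 24 25 26 27 28
     W  L  W  W  L  W  W  L  W  W  L  W  W  L  W  W  L  W  W  L  W  W  L  W  W  L  W  W  L
Position 28 is L, so the second player wins.

Second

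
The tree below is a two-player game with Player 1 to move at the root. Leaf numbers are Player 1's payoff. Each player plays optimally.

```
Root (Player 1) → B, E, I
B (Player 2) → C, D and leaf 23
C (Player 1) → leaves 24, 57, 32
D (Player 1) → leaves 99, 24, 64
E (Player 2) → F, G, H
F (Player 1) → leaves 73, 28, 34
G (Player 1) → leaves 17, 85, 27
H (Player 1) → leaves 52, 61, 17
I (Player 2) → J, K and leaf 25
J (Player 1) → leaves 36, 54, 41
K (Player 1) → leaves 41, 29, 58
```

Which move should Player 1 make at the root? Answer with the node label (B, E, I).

E

C (Player 1): max(24, 57, 32) = 57
D (Player 1): max(99, 24, 64) = 99
B (Player 2): min(57, 99, 23) = 23
F (Player 1): max(73, 28, 34) = 73
G (Player 1): max(17, 85, 27) = 85
H (Player 1): max(52, 61, 17) = 61
E (Player 2): min(73, 85, 61) = 61
J (Player 1): max(36, 54, 41) = 54
K (Player 1): max(41, 29, 58) = 58
I (Player 2): min(54, 58, 25) = 25
Root (Player 1): max(23, 61, 25) = 61
Player 1 picks the child with the highest value: E (value 61).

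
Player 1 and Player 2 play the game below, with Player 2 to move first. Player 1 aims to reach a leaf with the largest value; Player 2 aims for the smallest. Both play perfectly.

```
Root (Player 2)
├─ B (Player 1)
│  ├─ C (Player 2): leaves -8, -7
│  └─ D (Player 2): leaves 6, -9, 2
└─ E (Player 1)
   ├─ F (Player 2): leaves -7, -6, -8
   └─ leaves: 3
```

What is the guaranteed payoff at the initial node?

C (Player 2): min(-8, -7) = -8
D (Player 2): min(6, -9, 2) = -9
B (Player 1): max(-8, -9) = -8
F (Player 2): min(-7, -6, -8) = -8
E (Player 1): max(-8, 3) = 3
Root (Player 2): min(-8, 3) = -8

-8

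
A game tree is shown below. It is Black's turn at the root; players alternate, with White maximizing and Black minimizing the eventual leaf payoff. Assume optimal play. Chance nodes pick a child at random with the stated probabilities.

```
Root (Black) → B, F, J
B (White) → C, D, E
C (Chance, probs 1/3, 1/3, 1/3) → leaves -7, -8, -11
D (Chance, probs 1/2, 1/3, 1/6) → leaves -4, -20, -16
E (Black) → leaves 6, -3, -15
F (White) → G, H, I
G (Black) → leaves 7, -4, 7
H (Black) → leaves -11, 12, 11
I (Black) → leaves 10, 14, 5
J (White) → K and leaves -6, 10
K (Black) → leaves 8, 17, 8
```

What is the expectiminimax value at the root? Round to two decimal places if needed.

C (Chance): 1/3·-7 + 1/3·-8 + 1/3·-11 = -8.67
D (Chance): 1/2·-4 + 1/3·-20 + 1/6·-16 = -11.33
E (Black): min(6, -3, -15) = -15
B (White): max(-8.67, -11.33, -15) = -8.67
G (Black): min(7, -4, 7) = -4
H (Black): min(-11, 12, 11) = -11
I (Black): min(10, 14, 5) = 5
F (White): max(-4, -11, 5) = 5
K (Black): min(8, 17, 8) = 8
J (White): max(8, -6, 10) = 10
Root (Black): min(-8.67, 5, 10) = -8.67

-8.67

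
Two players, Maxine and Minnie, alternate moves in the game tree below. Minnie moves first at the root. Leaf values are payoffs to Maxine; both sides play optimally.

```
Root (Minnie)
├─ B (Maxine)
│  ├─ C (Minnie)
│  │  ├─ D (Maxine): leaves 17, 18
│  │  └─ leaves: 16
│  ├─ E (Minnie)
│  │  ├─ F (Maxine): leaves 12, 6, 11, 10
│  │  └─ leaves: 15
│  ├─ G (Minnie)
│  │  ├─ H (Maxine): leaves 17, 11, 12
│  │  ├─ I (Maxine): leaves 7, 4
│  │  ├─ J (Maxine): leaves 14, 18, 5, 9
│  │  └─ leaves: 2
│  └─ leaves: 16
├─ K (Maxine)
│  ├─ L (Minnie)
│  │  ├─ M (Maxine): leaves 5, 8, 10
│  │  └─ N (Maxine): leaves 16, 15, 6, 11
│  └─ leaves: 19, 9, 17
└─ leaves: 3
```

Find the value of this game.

3

D (Maxine): max(17, 18) = 18
C (Minnie): min(18, 16) = 16
F (Maxine): max(12, 6, 11, 10) = 12
E (Minnie): min(12, 15) = 12
H (Maxine): max(17, 11, 12) = 17
I (Maxine): max(7, 4) = 7
J (Maxine): max(14, 18, 5, 9) = 18
G (Minnie): min(17, 7, 18, 2) = 2
B (Maxine): max(16, 12, 2, 16) = 16
M (Maxine): max(5, 8, 10) = 10
N (Maxine): max(16, 15, 6, 11) = 16
L (Minnie): min(10, 16) = 10
K (Maxine): max(10, 19, 9, 17) = 19
Root (Minnie): min(16, 19, 3) = 3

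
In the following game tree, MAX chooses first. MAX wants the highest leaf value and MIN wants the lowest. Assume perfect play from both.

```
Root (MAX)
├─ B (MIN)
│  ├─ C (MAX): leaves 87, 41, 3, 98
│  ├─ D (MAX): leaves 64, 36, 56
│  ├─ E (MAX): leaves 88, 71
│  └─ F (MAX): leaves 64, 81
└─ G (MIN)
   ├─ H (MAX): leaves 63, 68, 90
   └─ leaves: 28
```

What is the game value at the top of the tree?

64

C (MAX): max(87, 41, 3, 98) = 98
D (MAX): max(64, 36, 56) = 64
E (MAX): max(88, 71) = 88
F (MAX): max(64, 81) = 81
B (MIN): min(98, 64, 88, 81) = 64
H (MAX): max(63, 68, 90) = 90
G (MIN): min(90, 28) = 28
Root (MAX): max(64, 28) = 64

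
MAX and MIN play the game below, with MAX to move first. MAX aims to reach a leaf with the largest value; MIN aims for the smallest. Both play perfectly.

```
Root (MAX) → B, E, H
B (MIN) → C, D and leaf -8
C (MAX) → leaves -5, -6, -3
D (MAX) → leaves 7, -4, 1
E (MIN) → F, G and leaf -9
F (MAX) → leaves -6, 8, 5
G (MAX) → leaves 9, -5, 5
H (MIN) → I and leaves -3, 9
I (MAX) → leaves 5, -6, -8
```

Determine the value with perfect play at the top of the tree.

C (MAX): max(-5, -6, -3) = -3
D (MAX): max(7, -4, 1) = 7
B (MIN): min(-3, 7, -8) = -8
F (MAX): max(-6, 8, 5) = 8
G (MAX): max(9, -5, 5) = 9
E (MIN): min(8, 9, -9) = -9
I (MAX): max(5, -6, -8) = 5
H (MIN): min(5, -3, 9) = -3
Root (MAX): max(-8, -9, -3) = -3

-3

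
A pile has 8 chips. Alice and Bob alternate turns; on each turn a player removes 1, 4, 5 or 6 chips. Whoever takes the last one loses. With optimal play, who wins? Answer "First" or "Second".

W/L table (W = player to move can force a win):
i:   0  1  2  3  4  5  6  7  8
     W  L  W  L  W  W  W  W  W
Position 8 is W, so the first player wins.

First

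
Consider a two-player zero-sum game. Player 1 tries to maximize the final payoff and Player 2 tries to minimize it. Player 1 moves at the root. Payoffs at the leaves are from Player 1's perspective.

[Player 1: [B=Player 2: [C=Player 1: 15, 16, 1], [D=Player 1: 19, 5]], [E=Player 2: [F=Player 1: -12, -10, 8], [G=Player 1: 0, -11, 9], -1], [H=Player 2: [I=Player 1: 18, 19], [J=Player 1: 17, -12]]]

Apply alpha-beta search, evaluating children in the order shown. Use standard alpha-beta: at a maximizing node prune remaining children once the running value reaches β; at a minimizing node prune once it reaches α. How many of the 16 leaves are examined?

C [α=-∞,β=+∞]: v=16
D [α=-∞,β=16]: v=19 after child 1 ≥ β → β-cutoff, skip 1
B [α=-∞,β=+∞]: v=16
F [α=16,β=+∞]: v=8
E [α=16,β=+∞]: v=8 after child 1 ≤ α → α-cutoff, skip 2
I [α=16,β=+∞]: v=19
J [α=16,β=19]: v=17
H [α=16,β=+∞]: v=17
Root [α=-∞,β=+∞]: v=17
Leaves evaluated: 11 of 16.

11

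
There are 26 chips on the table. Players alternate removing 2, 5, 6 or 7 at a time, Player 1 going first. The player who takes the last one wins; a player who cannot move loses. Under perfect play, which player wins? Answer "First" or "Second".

First

i:   0  1  2  3  4  5  6  7  8  9 10 11 12 13 14 15 16 17 18 19 20 21 22 23 24 25 26
     L  L  W  W  L  W  W  W  W  W  W  W  L  L  W  W  L  W  W  W  W  W  W  W  L  L  W
Position 26 is W, so the first player wins.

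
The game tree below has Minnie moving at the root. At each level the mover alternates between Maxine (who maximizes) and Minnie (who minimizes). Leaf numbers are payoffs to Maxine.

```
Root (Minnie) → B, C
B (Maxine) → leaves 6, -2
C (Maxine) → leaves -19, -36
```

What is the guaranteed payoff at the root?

B (Maxine): max(6, -2) = 6
C (Maxine): max(-19, -36) = -19
Root (Minnie): min(6, -19) = -19

-19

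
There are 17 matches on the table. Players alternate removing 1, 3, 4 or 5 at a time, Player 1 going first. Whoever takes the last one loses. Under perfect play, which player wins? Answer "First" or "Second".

Mark each pile size as W (mover wins) or L (mover loses):
i:   0  1  2  3  4  5  6  7  8  9 10 11 12 13 14 15 16 17
     W  L  W  L  W  W  W  W  W  L  W  L  W  W  W  W  W  L
Position 17 is L, so the second player wins.

Second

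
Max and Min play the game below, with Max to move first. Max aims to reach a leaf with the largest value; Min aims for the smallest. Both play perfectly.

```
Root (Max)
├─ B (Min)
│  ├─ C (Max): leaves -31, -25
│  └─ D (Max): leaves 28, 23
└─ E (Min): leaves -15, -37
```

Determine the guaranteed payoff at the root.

-25

C (Max): max(-31, -25) = -25
D (Max): max(28, 23) = 28
B (Min): min(-25, 28) = -25
E (Min): min(-15, -37) = -37
Root (Max): max(-25, -37) = -25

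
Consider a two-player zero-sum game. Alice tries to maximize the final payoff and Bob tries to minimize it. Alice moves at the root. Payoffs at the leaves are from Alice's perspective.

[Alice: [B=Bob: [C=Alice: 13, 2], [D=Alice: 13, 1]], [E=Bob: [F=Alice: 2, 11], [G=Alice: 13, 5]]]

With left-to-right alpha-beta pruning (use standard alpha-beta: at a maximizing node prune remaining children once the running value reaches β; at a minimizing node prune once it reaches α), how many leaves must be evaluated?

5

C [α=-∞,β=+∞]: v=13
D [α=-∞,β=13]: v=13 after child 1 ≥ β → β-cutoff, skip 1
B [α=-∞,β=+∞]: v=13
F [α=13,β=+∞]: v=11
E [α=13,β=+∞]: v=11 after child 1 ≤ α → α-cutoff, skip 1
Root [α=-∞,β=+∞]: v=13
Leaves evaluated: 5 of 8.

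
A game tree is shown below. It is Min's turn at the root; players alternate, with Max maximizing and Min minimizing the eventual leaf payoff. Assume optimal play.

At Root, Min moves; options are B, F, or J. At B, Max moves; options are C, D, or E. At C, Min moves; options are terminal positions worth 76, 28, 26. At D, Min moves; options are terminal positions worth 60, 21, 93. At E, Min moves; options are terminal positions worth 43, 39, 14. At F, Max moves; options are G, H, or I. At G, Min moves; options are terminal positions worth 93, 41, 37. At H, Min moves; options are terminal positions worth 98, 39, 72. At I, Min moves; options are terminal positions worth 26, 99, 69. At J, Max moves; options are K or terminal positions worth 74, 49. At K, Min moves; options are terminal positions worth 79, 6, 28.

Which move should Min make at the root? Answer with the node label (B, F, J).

B

C (Min): min(76, 28, 26) = 26
D (Min): min(60, 21, 93) = 21
E (Min): min(43, 39, 14) = 14
B (Max): max(26, 21, 14) = 26
G (Min): min(93, 41, 37) = 37
H (Min): min(98, 39, 72) = 39
I (Min): min(26, 99, 69) = 26
F (Max): max(37, 39, 26) = 39
K (Min): min(79, 6, 28) = 6
J (Max): max(6, 74, 49) = 74
Root (Min): min(26, 39, 74) = 26
Min picks the child with the lowest value: B (value 26).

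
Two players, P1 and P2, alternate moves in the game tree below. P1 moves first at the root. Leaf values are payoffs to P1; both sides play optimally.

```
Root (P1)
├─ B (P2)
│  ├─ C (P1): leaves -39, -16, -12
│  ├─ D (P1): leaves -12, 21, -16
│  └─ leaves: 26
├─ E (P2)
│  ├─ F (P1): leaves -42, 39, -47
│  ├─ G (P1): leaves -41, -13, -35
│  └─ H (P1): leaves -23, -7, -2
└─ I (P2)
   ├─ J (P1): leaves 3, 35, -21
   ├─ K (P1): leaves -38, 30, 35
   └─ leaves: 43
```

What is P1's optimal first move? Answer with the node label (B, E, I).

I

C (P1): max(-39, -16, -12) = -12
D (P1): max(-12, 21, -16) = 21
B (P2): min(-12, 21, 26) = -12
F (P1): max(-42, 39, -47) = 39
G (P1): max(-41, -13, -35) = -13
H (P1): max(-23, -7, -2) = -2
E (P2): min(39, -13, -2) = -13
J (P1): max(3, 35, -21) = 35
K (P1): max(-38, 30, 35) = 35
I (P2): min(35, 35, 43) = 35
Root (P1): max(-12, -13, 35) = 35
P1 picks the child with the highest value: I (value 35).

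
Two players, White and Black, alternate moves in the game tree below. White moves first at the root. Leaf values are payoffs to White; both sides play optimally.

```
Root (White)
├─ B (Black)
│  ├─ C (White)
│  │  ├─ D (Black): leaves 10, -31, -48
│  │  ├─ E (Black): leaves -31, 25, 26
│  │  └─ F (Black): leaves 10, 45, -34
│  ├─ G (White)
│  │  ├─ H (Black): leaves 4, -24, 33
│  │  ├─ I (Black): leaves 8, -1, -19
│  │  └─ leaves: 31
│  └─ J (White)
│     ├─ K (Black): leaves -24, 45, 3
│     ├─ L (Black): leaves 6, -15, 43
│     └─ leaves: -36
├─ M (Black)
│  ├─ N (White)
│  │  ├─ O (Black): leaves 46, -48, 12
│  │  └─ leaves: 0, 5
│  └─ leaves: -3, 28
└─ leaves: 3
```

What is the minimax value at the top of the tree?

3

D (Black): min(10, -31, -48) = -48
E (Black): min(-31, 25, 26) = -31
F (Black): min(10, 45, -34) = -34
C (White): max(-48, -31, -34) = -31
H (Black): min(4, -24, 33) = -24
I (Black): min(8, -1, -19) = -19
G (White): max(-24, -19, 31) = 31
K (Black): min(-24, 45, 3) = -24
L (Black): min(6, -15, 43) = -15
J (White): max(-24, -15, -36) = -15
B (Black): min(-31, 31, -15) = -31
O (Black): min(46, -48, 12) = -48
N (White): max(-48, 0, 5) = 5
M (Black): min(5, -3, 28) = -3
Root (White): max(-31, -3, 3) = 3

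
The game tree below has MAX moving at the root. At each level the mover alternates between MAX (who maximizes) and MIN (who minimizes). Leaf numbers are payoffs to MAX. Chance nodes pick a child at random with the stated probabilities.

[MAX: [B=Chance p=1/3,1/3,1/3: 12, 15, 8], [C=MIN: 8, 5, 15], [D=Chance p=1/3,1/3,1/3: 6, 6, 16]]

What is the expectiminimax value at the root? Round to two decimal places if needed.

11.67

B (Chance): 1/3·12 + 1/3·15 + 1/3·8 = 11.67
C (MIN): min(8, 5, 15) = 5
D (Chance): 1/3·6 + 1/3·6 + 1/3·16 = 9.33
Root (MAX): max(11.67, 5, 9.33) = 11.67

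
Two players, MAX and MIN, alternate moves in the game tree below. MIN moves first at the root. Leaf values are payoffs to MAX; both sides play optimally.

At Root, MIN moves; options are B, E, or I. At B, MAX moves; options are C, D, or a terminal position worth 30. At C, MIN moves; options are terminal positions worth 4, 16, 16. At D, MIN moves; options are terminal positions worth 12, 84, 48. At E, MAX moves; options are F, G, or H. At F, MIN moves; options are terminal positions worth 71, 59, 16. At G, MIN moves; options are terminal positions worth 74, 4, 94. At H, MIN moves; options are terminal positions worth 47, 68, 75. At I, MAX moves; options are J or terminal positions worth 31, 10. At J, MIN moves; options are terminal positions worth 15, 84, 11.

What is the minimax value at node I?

J: min(15, 84, 11) = 11
I: max(11, 31, 10) = 31

31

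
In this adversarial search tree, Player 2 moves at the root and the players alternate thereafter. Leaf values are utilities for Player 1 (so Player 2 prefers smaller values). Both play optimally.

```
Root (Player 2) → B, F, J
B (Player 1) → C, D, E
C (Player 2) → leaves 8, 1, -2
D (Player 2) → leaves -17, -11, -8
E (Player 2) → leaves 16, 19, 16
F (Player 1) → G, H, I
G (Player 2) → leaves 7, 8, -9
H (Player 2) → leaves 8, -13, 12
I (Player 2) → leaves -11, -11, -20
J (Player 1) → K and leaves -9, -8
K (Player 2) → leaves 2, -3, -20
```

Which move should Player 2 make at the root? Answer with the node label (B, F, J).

F

C (Player 2): min(8, 1, -2) = -2
D (Player 2): min(-17, -11, -8) = -17
E (Player 2): min(16, 19, 16) = 16
B (Player 1): max(-2, -17, 16) = 16
G (Player 2): min(7, 8, -9) = -9
H (Player 2): min(8, -13, 12) = -13
I (Player 2): min(-11, -11, -20) = -20
F (Player 1): max(-9, -13, -20) = -9
K (Player 2): min(2, -3, -20) = -20
J (Player 1): max(-20, -9, -8) = -8
Root (Player 2): min(16, -9, -8) = -9
Player 2 picks the child with the lowest value: F (value -9).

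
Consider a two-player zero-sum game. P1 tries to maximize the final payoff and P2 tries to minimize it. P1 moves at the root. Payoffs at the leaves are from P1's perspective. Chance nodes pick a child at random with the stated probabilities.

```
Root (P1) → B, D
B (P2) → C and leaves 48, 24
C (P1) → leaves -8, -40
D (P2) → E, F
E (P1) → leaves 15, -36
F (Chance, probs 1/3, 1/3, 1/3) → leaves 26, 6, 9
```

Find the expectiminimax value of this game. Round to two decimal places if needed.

C (P1): max(-8, -40) = -8
B (P2): min(-8, 48, 24) = -8
E (P1): max(15, -36) = 15
F (Chance): 1/3·26 + 1/3·6 + 1/3·9 = 13.67
D (P2): min(15, 13.67) = 13.67
Root (P1): max(-8, 13.67) = 13.67

13.67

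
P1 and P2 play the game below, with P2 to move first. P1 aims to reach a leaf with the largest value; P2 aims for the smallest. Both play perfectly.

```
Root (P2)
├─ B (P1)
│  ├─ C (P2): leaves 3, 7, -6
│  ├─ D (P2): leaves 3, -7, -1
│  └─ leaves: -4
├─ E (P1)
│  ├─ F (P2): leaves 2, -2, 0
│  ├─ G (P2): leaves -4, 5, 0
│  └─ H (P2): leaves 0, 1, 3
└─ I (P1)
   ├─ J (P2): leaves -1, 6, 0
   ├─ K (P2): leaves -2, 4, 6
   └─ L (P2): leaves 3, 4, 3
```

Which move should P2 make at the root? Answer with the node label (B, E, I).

B

C (P2): min(3, 7, -6) = -6
D (P2): min(3, -7, -1) = -7
B (P1): max(-6, -7, -4) = -4
F (P2): min(2, -2, 0) = -2
G (P2): min(-4, 5, 0) = -4
H (P2): min(0, 1, 3) = 0
E (P1): max(-2, -4, 0) = 0
J (P2): min(-1, 6, 0) = -1
K (P2): min(-2, 4, 6) = -2
L (P2): min(3, 4, 3) = 3
I (P1): max(-1, -2, 3) = 3
Root (P2): min(-4, 0, 3) = -4
P2 picks the child with the lowest value: B (value -4).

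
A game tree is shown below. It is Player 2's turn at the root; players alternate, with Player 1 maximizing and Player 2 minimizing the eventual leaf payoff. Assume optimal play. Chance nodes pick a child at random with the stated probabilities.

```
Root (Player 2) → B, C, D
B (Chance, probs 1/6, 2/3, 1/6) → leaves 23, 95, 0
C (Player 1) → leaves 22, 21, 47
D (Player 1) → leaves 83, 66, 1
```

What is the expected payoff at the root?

B (Chance): 1/6·23 + 2/3·95 + 1/6·0 = 67.17
C (Player 1): max(22, 21, 47) = 47
D (Player 1): max(83, 66, 1) = 83
Root (Player 2): min(67.17, 47, 83) = 47

47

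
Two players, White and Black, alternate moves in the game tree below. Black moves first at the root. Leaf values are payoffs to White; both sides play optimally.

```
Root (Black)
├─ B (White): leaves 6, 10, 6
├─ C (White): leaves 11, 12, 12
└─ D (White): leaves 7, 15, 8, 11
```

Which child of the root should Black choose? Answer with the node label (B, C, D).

B

B (White): max(6, 10, 6) = 10
C (White): max(11, 12, 12) = 12
D (White): max(7, 15, 8, 11) = 15
Root (Black): min(10, 12, 15) = 10
Black picks the child with the lowest value: B (value 10).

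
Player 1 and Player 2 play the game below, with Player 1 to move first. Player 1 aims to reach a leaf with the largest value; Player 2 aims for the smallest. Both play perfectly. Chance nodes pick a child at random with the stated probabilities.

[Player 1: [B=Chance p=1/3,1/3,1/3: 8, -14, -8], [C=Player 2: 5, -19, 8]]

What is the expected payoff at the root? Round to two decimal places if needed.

-4.67

B (Chance): 1/3·8 + 1/3·-14 + 1/3·-8 = -4.67
C (Player 2): min(5, -19, 8) = -19
Root (Player 1): max(-4.67, -19) = -4.67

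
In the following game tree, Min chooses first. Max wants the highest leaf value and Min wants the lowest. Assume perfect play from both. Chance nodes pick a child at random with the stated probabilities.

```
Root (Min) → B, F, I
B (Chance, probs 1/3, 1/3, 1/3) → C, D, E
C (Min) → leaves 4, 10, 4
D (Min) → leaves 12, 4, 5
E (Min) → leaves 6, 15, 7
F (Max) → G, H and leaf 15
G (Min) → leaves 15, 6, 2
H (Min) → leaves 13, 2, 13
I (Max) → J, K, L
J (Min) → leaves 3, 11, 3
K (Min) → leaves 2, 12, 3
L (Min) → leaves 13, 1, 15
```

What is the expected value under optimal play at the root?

C (Min): min(4, 10, 4) = 4
D (Min): min(12, 4, 5) = 4
E (Min): min(6, 15, 7) = 6
B (Chance): 1/3·4 + 1/3·4 + 1/3·6 = 4.67
G (Min): min(15, 6, 2) = 2
H (Min): min(13, 2, 13) = 2
F (Max): max(2, 2, 15) = 15
J (Min): min(3, 11, 3) = 3
K (Min): min(2, 12, 3) = 2
L (Min): min(13, 1, 15) = 1
I (Max): max(3, 2, 1) = 3
Root (Min): min(4.67, 15, 3) = 3

3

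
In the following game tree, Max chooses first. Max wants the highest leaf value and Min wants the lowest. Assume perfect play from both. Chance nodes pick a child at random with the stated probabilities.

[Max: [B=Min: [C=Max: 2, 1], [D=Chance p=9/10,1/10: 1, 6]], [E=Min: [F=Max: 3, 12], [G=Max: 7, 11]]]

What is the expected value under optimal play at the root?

11

C (Max): max(2, 1) = 2
D (Chance): 9/10·1 + 1/10·6 = 1.5
B (Min): min(2, 1.5) = 1.5
F (Max): max(3, 12) = 12
G (Max): max(7, 11) = 11
E (Min): min(12, 11) = 11
Root (Max): max(1.5, 11) = 11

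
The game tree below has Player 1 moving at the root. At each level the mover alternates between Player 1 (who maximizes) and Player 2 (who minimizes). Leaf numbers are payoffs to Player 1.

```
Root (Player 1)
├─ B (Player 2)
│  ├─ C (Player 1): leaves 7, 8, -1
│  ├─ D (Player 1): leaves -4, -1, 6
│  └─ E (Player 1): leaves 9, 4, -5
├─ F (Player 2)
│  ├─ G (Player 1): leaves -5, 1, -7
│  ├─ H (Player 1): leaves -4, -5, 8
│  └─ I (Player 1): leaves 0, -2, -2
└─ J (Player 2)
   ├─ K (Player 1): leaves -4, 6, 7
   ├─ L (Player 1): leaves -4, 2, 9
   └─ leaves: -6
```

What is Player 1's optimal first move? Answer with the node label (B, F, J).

C (Player 1): max(7, 8, -1) = 8
D (Player 1): max(-4, -1, 6) = 6
E (Player 1): max(9, 4, -5) = 9
B (Player 2): min(8, 6, 9) = 6
G (Player 1): max(-5, 1, -7) = 1
H (Player 1): max(-4, -5, 8) = 8
I (Player 1): max(0, -2, -2) = 0
F (Player 2): min(1, 8, 0) = 0
K (Player 1): max(-4, 6, 7) = 7
L (Player 1): max(-4, 2, 9) = 9
J (Player 2): min(7, 9, -6) = -6
Root (Player 1): max(6, 0, -6) = 6
Player 1 picks the child with the highest value: B (value 6).

B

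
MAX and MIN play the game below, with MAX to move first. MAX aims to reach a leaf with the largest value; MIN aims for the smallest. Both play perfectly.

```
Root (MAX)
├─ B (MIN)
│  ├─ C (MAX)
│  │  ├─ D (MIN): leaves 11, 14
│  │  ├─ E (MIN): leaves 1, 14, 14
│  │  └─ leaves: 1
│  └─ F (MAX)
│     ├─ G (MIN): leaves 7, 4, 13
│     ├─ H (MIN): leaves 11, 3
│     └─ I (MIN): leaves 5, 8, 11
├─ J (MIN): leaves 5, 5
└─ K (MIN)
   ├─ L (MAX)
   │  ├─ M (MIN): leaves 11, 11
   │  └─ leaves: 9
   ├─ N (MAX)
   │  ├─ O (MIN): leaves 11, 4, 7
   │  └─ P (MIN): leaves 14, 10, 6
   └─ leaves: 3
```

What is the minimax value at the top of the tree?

D (MIN): min(11, 14) = 11
E (MIN): min(1, 14, 14) = 1
C (MAX): max(11, 1, 1) = 11
G (MIN): min(7, 4, 13) = 4
H (MIN): min(11, 3) = 3
I (MIN): min(5, 8, 11) = 5
F (MAX): max(4, 3, 5) = 5
B (MIN): min(11, 5) = 5
J (MIN): min(5, 5) = 5
M (MIN): min(11, 11) = 11
L (MAX): max(11, 9) = 11
O (MIN): min(11, 4, 7) = 4
P (MIN): min(14, 10, 6) = 6
N (MAX): max(4, 6) = 6
K (MIN): min(11, 6, 3) = 3
Root (MAX): max(5, 5, 3) = 5

5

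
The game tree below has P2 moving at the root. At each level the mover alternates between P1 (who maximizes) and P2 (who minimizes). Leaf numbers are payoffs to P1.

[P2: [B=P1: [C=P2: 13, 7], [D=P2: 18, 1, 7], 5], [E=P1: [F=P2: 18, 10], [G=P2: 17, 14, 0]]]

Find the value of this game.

C (P2): min(13, 7) = 7
D (P2): min(18, 1, 7) = 1
B (P1): max(7, 1, 5) = 7
F (P2): min(18, 10) = 10
G (P2): min(17, 14, 0) = 0
E (P1): max(10, 0) = 10
Root (P2): min(7, 10) = 7

7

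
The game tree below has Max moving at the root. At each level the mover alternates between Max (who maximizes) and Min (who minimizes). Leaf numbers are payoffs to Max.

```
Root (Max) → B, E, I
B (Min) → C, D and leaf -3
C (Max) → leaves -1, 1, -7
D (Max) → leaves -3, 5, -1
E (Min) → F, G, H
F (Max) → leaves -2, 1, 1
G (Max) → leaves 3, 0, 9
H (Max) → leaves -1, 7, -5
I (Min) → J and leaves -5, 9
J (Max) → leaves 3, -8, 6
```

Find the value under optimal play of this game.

1

C (Max): max(-1, 1, -7) = 1
D (Max): max(-3, 5, -1) = 5
B (Min): min(1, 5, -3) = -3
F (Max): max(-2, 1, 1) = 1
G (Max): max(3, 0, 9) = 9
H (Max): max(-1, 7, -5) = 7
E (Min): min(1, 9, 7) = 1
J (Max): max(3, -8, 6) = 6
I (Min): min(6, -5, 9) = -5
Root (Max): max(-3, 1, -5) = 1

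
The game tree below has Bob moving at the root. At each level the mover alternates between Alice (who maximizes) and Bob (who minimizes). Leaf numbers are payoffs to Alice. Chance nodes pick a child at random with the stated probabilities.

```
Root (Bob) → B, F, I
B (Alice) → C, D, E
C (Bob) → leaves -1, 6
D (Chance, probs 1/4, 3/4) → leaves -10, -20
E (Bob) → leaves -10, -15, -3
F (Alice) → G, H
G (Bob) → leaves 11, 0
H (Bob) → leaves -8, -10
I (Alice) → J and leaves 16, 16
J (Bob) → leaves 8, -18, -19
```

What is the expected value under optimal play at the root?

-1

C (Bob): min(-1, 6) = -1
D (Chance): 1/4·-10 + 3/4·-20 = -17.5
E (Bob): min(-10, -15, -3) = -15
B (Alice): max(-1, -17.5, -15) = -1
G (Bob): min(11, 0) = 0
H (Bob): min(-8, -10) = -10
F (Alice): max(0, -10) = 0
J (Bob): min(8, -18, -19) = -19
I (Alice): max(-19, 16, 16) = 16
Root (Bob): min(-1, 0, 16) = -1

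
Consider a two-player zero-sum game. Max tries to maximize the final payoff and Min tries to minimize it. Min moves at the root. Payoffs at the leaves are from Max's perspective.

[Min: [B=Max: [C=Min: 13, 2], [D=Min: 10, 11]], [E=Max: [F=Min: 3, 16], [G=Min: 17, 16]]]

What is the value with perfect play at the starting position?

10

C (Min): min(13, 2) = 2
D (Min): min(10, 11) = 10
B (Max): max(2, 10) = 10
F (Min): min(3, 16) = 3
G (Min): min(17, 16) = 16
E (Max): max(3, 16) = 16
Root (Min): min(10, 16) = 10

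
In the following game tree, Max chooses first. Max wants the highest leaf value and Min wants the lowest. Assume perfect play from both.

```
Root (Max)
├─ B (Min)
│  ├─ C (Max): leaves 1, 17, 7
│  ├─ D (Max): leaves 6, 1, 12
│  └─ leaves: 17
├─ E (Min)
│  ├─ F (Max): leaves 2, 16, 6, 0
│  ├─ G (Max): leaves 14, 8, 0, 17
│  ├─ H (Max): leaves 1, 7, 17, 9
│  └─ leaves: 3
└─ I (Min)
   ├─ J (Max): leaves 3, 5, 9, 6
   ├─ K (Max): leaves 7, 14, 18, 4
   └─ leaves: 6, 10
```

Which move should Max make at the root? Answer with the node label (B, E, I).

B

C (Max): max(1, 17, 7) = 17
D (Max): max(6, 1, 12) = 12
B (Min): min(17, 12, 17) = 12
F (Max): max(2, 16, 6, 0) = 16
G (Max): max(14, 8, 0, 17) = 17
H (Max): max(1, 7, 17, 9) = 17
E (Min): min(16, 17, 17, 3) = 3
J (Max): max(3, 5, 9, 6) = 9
K (Max): max(7, 14, 18, 4) = 18
I (Min): min(9, 18, 6, 10) = 6
Root (Max): max(12, 3, 6) = 12
Max picks the child with the highest value: B (value 12).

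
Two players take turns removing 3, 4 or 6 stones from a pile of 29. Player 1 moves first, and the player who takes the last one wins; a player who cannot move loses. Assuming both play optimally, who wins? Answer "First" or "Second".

Second

W/L table (W = player to move can force a win):
i:   0  1  2  3  4  5  6  7  8  9 10 11 12 13 14 15 16 17 18 19 20 21 22 23 24 25 26 27 28 29
     L  L  L  W  W  W  W  W  W  L  L  L  W  W  W  W  W  W  L  L  L  W  W  W  W  W  W  L  L  L
Position 29 is L, so the second player wins.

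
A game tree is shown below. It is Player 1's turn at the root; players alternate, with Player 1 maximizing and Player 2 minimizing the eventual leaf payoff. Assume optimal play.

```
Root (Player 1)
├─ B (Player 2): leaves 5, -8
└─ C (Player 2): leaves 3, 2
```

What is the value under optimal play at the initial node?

B (Player 2): min(5, -8) = -8
C (Player 2): min(3, 2) = 2
Root (Player 1): max(-8, 2) = 2

2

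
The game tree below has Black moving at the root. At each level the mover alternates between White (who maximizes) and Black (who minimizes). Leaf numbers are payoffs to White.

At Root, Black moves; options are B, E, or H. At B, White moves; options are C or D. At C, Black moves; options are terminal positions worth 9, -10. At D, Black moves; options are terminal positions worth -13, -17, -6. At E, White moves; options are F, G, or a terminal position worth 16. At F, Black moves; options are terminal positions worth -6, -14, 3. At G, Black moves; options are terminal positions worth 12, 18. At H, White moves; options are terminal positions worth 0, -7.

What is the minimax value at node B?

C: min(9, -10) = -10
D: min(-13, -17, -6) = -17
B: max(-10, -17) = -10

-10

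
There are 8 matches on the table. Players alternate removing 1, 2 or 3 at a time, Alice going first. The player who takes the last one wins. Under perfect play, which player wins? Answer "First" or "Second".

W/L table (W = player to move can force a win):
i:   0  1  2  3  4  5  6  7  8
     L  W  W  W  L  W  W  W  L
Position 8 is L, so the second player wins.

Second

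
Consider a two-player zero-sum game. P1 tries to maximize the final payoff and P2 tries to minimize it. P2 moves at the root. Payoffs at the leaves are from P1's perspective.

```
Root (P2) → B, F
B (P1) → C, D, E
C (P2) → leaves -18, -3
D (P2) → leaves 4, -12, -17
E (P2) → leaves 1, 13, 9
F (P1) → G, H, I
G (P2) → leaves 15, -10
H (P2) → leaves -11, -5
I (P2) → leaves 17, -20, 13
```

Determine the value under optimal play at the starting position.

C (P2): min(-18, -3) = -18
D (P2): min(4, -12, -17) = -17
E (P2): min(1, 13, 9) = 1
B (P1): max(-18, -17, 1) = 1
G (P2): min(15, -10) = -10
H (P2): min(-11, -5) = -11
I (P2): min(17, -20, 13) = -20
F (P1): max(-10, -11, -20) = -10
Root (P2): min(1, -10) = -10

-10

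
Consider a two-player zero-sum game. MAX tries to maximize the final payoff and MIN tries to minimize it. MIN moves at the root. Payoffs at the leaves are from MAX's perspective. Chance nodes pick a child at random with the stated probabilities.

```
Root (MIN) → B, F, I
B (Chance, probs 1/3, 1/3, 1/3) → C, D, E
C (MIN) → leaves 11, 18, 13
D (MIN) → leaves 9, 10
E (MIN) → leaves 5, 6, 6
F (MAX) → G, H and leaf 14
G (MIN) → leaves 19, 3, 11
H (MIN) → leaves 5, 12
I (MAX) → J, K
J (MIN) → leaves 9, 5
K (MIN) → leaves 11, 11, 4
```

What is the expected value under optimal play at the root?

5

C (MIN): min(11, 18, 13) = 11
D (MIN): min(9, 10) = 9
E (MIN): min(5, 6, 6) = 5
B (Chance): 1/3·11 + 1/3·9 + 1/3·5 = 8.33
G (MIN): min(19, 3, 11) = 3
H (MIN): min(5, 12) = 5
F (MAX): max(3, 5, 14) = 14
J (MIN): min(9, 5) = 5
K (MIN): min(11, 11, 4) = 4
I (MAX): max(5, 4) = 5
Root (MIN): min(8.33, 14, 5) = 5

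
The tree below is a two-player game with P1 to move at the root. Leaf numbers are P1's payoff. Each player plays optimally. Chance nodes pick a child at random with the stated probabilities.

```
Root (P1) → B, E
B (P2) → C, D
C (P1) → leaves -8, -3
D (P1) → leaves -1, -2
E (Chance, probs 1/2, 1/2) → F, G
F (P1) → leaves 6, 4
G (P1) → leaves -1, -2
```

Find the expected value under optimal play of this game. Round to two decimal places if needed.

C (P1): max(-8, -3) = -3
D (P1): max(-1, -2) = -1
B (P2): min(-3, -1) = -3
F (P1): max(6, 4) = 6
G (P1): max(-1, -2) = -1
E (Chance): 1/2·6 + 1/2·-1 = 2.5
Root (P1): max(-3, 2.5) = 2.5

2.5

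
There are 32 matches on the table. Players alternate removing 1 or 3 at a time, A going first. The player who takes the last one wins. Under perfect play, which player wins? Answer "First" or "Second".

Second

i:   0  1  2  3  4  5  6  7  8  9 10 11 12 13 14 15 16 17 18 19 20 21 22 23 24 25 26 27 28 29 30 31 32
     L  W  L  W  L  W  L  W  L  W  L  W  L  W  L  W  L  W  L  W  L  W  L  W  L  W  L  W  L  W  L  W  L
Position 32 is L, so the second player wins.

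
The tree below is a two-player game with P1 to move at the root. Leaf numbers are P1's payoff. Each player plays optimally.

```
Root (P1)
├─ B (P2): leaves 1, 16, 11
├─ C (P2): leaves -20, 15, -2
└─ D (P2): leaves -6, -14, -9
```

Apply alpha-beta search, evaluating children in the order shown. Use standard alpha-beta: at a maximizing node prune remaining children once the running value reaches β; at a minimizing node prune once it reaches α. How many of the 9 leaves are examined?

B [α=-∞,β=+∞]: v=1
C [α=1,β=+∞]: v=-20 after child 1 ≤ α → α-cutoff, skip 2
D [α=1,β=+∞]: v=-6 after child 1 ≤ α → α-cutoff, skip 2
Root [α=-∞,β=+∞]: v=1
Leaves evaluated: 5 of 9.

5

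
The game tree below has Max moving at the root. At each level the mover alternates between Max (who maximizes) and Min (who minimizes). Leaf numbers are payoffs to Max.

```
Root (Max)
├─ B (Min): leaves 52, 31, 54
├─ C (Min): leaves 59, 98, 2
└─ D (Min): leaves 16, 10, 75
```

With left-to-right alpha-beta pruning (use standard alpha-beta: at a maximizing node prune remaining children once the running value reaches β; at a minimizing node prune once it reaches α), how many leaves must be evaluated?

B [α=-∞,β=+∞]: v=31
C [α=31,β=+∞]: v=2
D [α=31,β=+∞]: v=16 after child 1 ≤ α → α-cutoff, skip 2
Root [α=-∞,β=+∞]: v=31
Leaves evaluated: 7 of 9.

7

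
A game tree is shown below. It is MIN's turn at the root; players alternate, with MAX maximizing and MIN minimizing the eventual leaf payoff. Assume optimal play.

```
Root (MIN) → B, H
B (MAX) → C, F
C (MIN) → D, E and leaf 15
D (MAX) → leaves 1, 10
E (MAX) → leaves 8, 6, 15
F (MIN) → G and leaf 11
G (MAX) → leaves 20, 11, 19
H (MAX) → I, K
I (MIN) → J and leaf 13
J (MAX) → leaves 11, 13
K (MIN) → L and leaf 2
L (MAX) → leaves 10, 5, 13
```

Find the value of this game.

11

D (MAX): max(1, 10) = 10
E (MAX): max(8, 6, 15) = 15
C (MIN): min(10, 15, 15) = 10
G (MAX): max(20, 11, 19) = 20
F (MIN): min(20, 11) = 11
B (MAX): max(10, 11) = 11
J (MAX): max(11, 13) = 13
I (MIN): min(13, 13) = 13
L (MAX): max(10, 5, 13) = 13
K (MIN): min(13, 2) = 2
H (MAX): max(13, 2) = 13
Root (MIN): min(11, 13) = 11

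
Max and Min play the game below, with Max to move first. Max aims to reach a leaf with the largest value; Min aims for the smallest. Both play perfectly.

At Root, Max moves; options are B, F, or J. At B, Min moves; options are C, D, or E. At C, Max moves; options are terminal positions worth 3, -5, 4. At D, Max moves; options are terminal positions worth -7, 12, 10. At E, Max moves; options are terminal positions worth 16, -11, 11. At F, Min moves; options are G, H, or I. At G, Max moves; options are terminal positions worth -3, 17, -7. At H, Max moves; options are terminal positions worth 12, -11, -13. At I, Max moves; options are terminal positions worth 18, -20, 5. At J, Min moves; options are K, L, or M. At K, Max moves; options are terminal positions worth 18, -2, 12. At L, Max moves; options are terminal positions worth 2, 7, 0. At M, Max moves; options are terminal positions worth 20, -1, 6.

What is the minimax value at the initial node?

C (Max): max(3, -5, 4) = 4
D (Max): max(-7, 12, 10) = 12
E (Max): max(16, -11, 11) = 16
B (Min): min(4, 12, 16) = 4
G (Max): max(-3, 17, -7) = 17
H (Max): max(12, -11, -13) = 12
I (Max): max(18, -20, 5) = 18
F (Min): min(17, 12, 18) = 12
K (Max): max(18, -2, 12) = 18
L (Max): max(2, 7, 0) = 7
M (Max): max(20, -1, 6) = 20
J (Min): min(18, 7, 20) = 7
Root (Max): max(4, 12, 7) = 12

12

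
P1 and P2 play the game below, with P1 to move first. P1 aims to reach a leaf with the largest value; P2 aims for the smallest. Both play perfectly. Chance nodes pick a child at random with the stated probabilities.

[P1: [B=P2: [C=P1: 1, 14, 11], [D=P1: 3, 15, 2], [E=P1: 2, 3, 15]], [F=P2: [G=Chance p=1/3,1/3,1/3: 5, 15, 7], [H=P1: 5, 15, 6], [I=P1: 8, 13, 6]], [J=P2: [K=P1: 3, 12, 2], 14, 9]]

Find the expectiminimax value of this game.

C (P1): max(1, 14, 11) = 14
D (P1): max(3, 15, 2) = 15
E (P1): max(2, 3, 15) = 15
B (P2): min(14, 15, 15) = 14
G (Chance): 1/3·5 + 1/3·15 + 1/3·7 = 9
H (P1): max(5, 15, 6) = 15
I (P1): max(8, 13, 6) = 13
F (P2): min(9, 15, 13) = 9
K (P1): max(3, 12, 2) = 12
J (P2): min(12, 14, 9) = 9
Root (P1): max(14, 9, 9) = 14

14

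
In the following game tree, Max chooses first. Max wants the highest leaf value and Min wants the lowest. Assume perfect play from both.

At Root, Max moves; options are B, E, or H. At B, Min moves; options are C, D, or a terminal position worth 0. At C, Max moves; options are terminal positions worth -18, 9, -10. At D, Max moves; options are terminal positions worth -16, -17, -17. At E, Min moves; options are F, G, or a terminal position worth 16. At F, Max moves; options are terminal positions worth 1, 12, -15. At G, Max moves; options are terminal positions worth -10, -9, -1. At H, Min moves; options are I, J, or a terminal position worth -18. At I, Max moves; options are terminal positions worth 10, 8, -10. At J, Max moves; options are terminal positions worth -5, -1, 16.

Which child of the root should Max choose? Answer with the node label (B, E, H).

E

C (Max): max(-18, 9, -10) = 9
D (Max): max(-16, -17, -17) = -16
B (Min): min(9, -16, 0) = -16
F (Max): max(1, 12, -15) = 12
G (Max): max(-10, -9, -1) = -1
E (Min): min(12, -1, 16) = -1
I (Max): max(10, 8, -10) = 10
J (Max): max(-5, -1, 16) = 16
H (Min): min(10, 16, -18) = -18
Root (Max): max(-16, -1, -18) = -1
Max picks the child with the highest value: E (value -1).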